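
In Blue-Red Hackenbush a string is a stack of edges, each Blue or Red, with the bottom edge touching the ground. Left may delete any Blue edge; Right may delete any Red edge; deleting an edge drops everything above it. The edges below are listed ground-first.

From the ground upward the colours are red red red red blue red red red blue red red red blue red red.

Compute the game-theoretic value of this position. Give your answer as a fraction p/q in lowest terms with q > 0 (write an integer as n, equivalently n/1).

Build v(s[:k]) for k = 1..15, string s = red red red red blue red red red blue red red red blue red red.
v_1 [r]  L=[]  R=[0]  ⇒ -1
v_2 [rr]  L=[]  R=[-1; 0]  ⇒ -2
v_3 [rrr]  L=[]  R=[-2; -1; 0]  ⇒ -3
v_4 [rrrr]  L=[]  R=[-3; -2; -1; 0]  ⇒ -4
v_5 [rrrrb]  L=[-4]  R=[-3; -2; -1; 0]  ⇒ -7/2
v_6 [rrrrbr]  L=[-4]  R=[-7/2; -3; -2; -1; 0]  ⇒ -15/4
v_7 [rrrrbrr]  L=[-4]  R=[-15/4; -7/2; -3; -2; -1; 0]  ⇒ -31/8
v_8 [rrrrbrrr]  L=[-4]  R=[-31/8; -15/4; -7/2; -3; -2; -1; 0]  ⇒ -63/16
v_9 [rrrrbrrrb]  L=[-4; -63/16]  R=[-31/8; -15/4; -7/2; -3; -2; -1; 0]  ⇒ -125/32
v_10 [rrrrbrrrbr]  L=[-4; -63/16]  R=[-125/32; -31/8; -15/4; -7/2; -3; -2; -1; 0]  ⇒ -251/64
v_11 [rrrrbrrrbrr]  L=[-4; -63/16]  R=[-251/64; -125/32; -31/8; -15/4; -7/2; -3; -2; -1; 0]  ⇒ -503/128
v_12 [rrrrbrrrbrrr]  L=[-4; -63/16]  R=[-503/128; -251/64; -125/32; -31/8; -15/4; -7/2; -3; -2; -1; 0]  ⇒ -1007/256
v_13 [rrrrbrrrbrrrb]  L=[-4; -63/16; -1007/256]  R=[-503/128; -251/64; -125/32; -31/8; -15/4; -7/2; -3; -2; -1; 0]  ⇒ -2013/512
v_14 [rrrrbrrrbrrrbr]  L=[-4; -63/16; -1007/256]  R=[-2013/512; -503/128; -251/64; -125/32; -31/8; -15/4; -7/2; -3; -2; -1; 0]  ⇒ -4027/1024
v_15 [rrrrbrrrbrrrbrr]  L=[-4; -63/16; -1007/256]  R=[-4027/1024; -2013/512; -503/128; -251/64; -125/32; -31/8; -15/4; -7/2; -3; -2; -1; 0]  ⇒ -8055/2048

-8055/2048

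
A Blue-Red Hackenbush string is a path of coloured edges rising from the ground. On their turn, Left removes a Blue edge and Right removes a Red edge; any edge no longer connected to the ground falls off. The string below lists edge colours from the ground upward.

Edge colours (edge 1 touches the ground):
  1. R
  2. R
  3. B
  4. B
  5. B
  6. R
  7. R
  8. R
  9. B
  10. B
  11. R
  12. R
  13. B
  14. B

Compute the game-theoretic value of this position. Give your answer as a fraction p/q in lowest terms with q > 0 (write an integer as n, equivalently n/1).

step 1: add R to get R; options L={ (no moves) } R={ 0 } => -1
step 2: add R to get RR; options L={ (no moves) } R={ -1,0 } => -2
step 3: add B to get RRB; options L={ -2 } R={ -1,0 } => -3/2
step 4: add B to get RRBB; options L={ -2,-3/2 } R={ -1,0 } => -5/4
step 5: add B to get RRBBB; options L={ -2,-3/2,-5/4 } R={ -1,0 } => -9/8
step 6: add R to get RRBBBR; options L={ -2,-3/2,-5/4 } R={ -9/8,-1,0 } => -19/16
step 7: add R to get RRBBBRR; options L={ -2,-3/2,-5/4 } R={ -19/16,-9/8,-1,0 } => -39/32
step 8: add R to get RRBBBRRR; options L={ -2,-3/2,-5/4 } R={ -39/32,-19/16,-9/8,-1,0 } => -79/64
step 9: add B to get RRBBBRRRB; options L={ -2,-3/2,-5/4,-79/64 } R={ -39/32,-19/16,-9/8,-1,0 } => -157/128
step 10: add B to get RRBBBRRRBB; options L={ -2,-3/2,-5/4,-79/64,-157/128 } R={ -39/32,-19/16,-9/8,-1,0 } => -313/256
step 11: add R to get RRBBBRRRBBR; options L={ -2,-3/2,-5/4,-79/64,-157/128 } R={ -313/256,-39/32,-19/16,-9/8,-1,0 } => -627/512
step 12: add R to get RRBBBRRRBBRR; options L={ -2,-3/2,-5/4,-79/64,-157/128 } R={ -627/512,-313/256,-39/32,-19/16,-9/8,-1,0 } => -1255/1024
step 13: add B to get RRBBBRRRBBRRB; options L={ -2,-3/2,-5/4,-79/64,-157/128,-1255/1024 } R={ -627/512,-313/256,-39/32,-19/16,-9/8,-1,0 } => -2509/2048
step 14: add B to get RRBBBRRRBBRRBB; options L={ -2,-3/2,-5/4,-79/64,-157/128,-1255/1024,-2509/2048 } R={ -627/512,-313/256,-39/32,-19/16,-9/8,-1,0 } => -5017/4096

-5017/4096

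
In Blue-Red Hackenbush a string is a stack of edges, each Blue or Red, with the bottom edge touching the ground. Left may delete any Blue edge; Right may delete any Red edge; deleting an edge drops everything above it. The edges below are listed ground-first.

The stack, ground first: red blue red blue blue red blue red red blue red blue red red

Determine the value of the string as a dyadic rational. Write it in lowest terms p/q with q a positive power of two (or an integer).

-4823/8192

Prefix values for red blue red blue blue red blue red red blue red blue red red via {L|R} + simplicity:
G_1 [r]  L=[(no moves)]  R=[0]  → -1
G_2 [rb]  L=[-1]  R=[0]  → -1/2
G_3 [rbr]  L=[-1]  R=[-1/2,0]  → -3/4
G_4 [rbrb]  L=[-1,-3/4]  R=[-1/2,0]  → -5/8
G_5 [rbrbb]  L=[-1,-3/4,-5/8]  R=[-1/2,0]  → -9/16
G_6 [rbrbbr]  L=[-1,-3/4,-5/8]  R=[-9/16,-1/2,0]  → -19/32
G_7 [rbrbbrb]  L=[-1,-3/4,-5/8,-19/32]  R=[-9/16,-1/2,0]  → -37/64
G_8 [rbrbbrbr]  L=[-1,-3/4,-5/8,-19/32]  R=[-37/64,-9/16,-1/2,0]  → -75/128
G_9 [rbrbbrbrr]  L=[-1,-3/4,-5/8,-19/32]  R=[-75/128,-37/64,-9/16,-1/2,0]  → -151/256
G_10 [rbrbbrbrrb]  L=[-1,-3/4,-5/8,-19/32,-151/256]  R=[-75/128,-37/64,-9/16,-1/2,0]  → -301/512
G_11 [rbrbbrbrrbr]  L=[-1,-3/4,-5/8,-19/32,-151/256]  R=[-301/512,-75/128,-37/64,-9/16,-1/2,0]  → -603/1024
G_12 [rbrbbrbrrbrb]  L=[-1,-3/4,-5/8,-19/32,-151/256,-603/1024]  R=[-301/512,-75/128,-37/64,-9/16,-1/2,0]  → -1205/2048
G_13 [rbrbbrbrrbrbr]  L=[-1,-3/4,-5/8,-19/32,-151/256,-603/1024]  R=[-1205/2048,-301/512,-75/128,-37/64,-9/16,-1/2,0]  → -2411/4096
G_14 [rbrbbrbrrbrbrr]  L=[-1,-3/4,-5/8,-19/32,-151/256,-603/1024]  R=[-2411/4096,-1205/2048,-301/512,-75/128,-37/64,-9/16,-1/2,0]  → -4823/8192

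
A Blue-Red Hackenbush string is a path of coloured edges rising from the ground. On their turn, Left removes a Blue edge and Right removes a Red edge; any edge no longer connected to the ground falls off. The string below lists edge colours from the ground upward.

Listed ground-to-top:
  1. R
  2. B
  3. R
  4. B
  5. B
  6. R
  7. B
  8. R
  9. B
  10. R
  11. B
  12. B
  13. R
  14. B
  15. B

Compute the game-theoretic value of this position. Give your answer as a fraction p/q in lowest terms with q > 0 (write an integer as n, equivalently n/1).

-9545/16384

Build G(s[:k]) for k = 1..15, string s = R B R B B R B R B R B B R B B.
edge 1 of 15 (R): { ∅ | 0 } so -1
edge 2 of 15 (B): { -1 | 0 } so -1/2
edge 3 of 15 (R): { -1 | -1/2; 0 } so -3/4
edge 4 of 15 (B): { -1; -3/4 | -1/2; 0 } so -5/8
edge 5 of 15 (B): { -1; -3/4; -5/8 | -1/2; 0 } so -9/16
edge 6 of 15 (R): { -1; -3/4; -5/8 | -9/16; -1/2; 0 } so -19/32
edge 7 of 15 (B): { -1; -3/4; -5/8; -19/32 | -9/16; -1/2; 0 } so -37/64
edge 8 of 15 (R): { -1; -3/4; -5/8; -19/32 | -37/64; -9/16; -1/2; 0 } so -75/128
edge 9 of 15 (B): { -1; -3/4; -5/8; -19/32; -75/128 | -37/64; -9/16; -1/2; 0 } so -149/256
edge 10 of 15 (R): { -1; -3/4; -5/8; -19/32; -75/128 | -149/256; -37/64; -9/16; -1/2; 0 } so -299/512
edge 11 of 15 (B): { -1; -3/4; -5/8; -19/32; -75/128; -299/512 | -149/256; -37/64; -9/16; -1/2; 0 } so -597/1024
edge 12 of 15 (B): { -1; -3/4; -5/8; -19/32; -75/128; -299/512; -597/1024 | -149/256; -37/64; -9/16; -1/2; 0 } so -1193/2048
edge 13 of 15 (R): { -1; -3/4; -5/8; -19/32; -75/128; -299/512; -597/1024 | -1193/2048; -149/256; -37/64; -9/16; -1/2; 0 } so -2387/4096
edge 14 of 15 (B): { -1; -3/4; -5/8; -19/32; -75/128; -299/512; -597/1024; -2387/4096 | -1193/2048; -149/256; -37/64; -9/16; -1/2; 0 } so -4773/8192
edge 15 of 15 (B): { -1; -3/4; -5/8; -19/32; -75/128; -299/512; -597/1024; -2387/4096; -4773/8192 | -1193/2048; -149/256; -37/64; -9/16; -1/2; 0 } so -9545/16384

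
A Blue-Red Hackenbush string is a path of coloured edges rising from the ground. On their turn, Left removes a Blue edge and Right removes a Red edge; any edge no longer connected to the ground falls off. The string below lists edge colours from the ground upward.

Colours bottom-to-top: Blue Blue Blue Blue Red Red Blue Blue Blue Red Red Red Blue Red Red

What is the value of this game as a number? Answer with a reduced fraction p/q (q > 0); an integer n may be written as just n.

7049/2048

val_1 [B]  L=[0]  R=[—]  — 1
val_2 [BB]  L=[0 1]  R=[—]  — 2
val_3 [BBB]  L=[0 1 2]  R=[—]  — 3
val_4 [BBBB]  L=[0 1 2 3]  R=[—]  — 4
val_5 [BBBBR]  L=[0 1 2 3]  R=[4]  — 7/2
val_6 [BBBBRR]  L=[0 1 2 3]  R=[7/2 4]  — 13/4
val_7 [BBBBRRB]  L=[0 1 2 3 13/4]  R=[7/2 4]  — 27/8
val_8 [BBBBRRBB]  L=[0 1 2 3 13/4 27/8]  R=[7/2 4]  — 55/16
val_9 [BBBBRRBBB]  L=[0 1 2 3 13/4 27/8 55/16]  R=[7/2 4]  — 111/32
val_10 [BBBBRRBBBR]  L=[0 1 2 3 13/4 27/8 55/16]  R=[111/32 7/2 4]  — 221/64
val_11 [BBBBRRBBBRR]  L=[0 1 2 3 13/4 27/8 55/16]  R=[221/64 111/32 7/2 4]  — 441/128
val_12 [BBBBRRBBBRRR]  L=[0 1 2 3 13/4 27/8 55/16]  R=[441/128 221/64 111/32 7/2 4]  — 881/256
val_13 [BBBBRRBBBRRRB]  L=[0 1 2 3 13/4 27/8 55/16 881/256]  R=[441/128 221/64 111/32 7/2 4]  — 1763/512
val_14 [BBBBRRBBBRRRBR]  L=[0 1 2 3 13/4 27/8 55/16 881/256]  R=[1763/512 441/128 221/64 111/32 7/2 4]  — 3525/1024
val_15 [BBBBRRBBBRRRBRR]  L=[0 1 2 3 13/4 27/8 55/16 881/256]  R=[3525/1024 1763/512 441/128 221/64 111/32 7/2 4]  — 7049/2048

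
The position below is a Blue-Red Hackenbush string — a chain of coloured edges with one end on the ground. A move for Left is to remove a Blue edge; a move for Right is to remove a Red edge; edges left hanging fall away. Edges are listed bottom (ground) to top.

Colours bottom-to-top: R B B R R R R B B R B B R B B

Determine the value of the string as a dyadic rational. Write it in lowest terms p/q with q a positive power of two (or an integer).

-7753/16384

Prefix values for R B B R R R R B B R B B R B B via {L|R} + simplicity:
val_1 [R]  L=[]  R=[0]  — -1
val_2 [RB]  L=[-1]  R=[0]  — -1/2
val_3 [RBB]  L=[-1, -1/2]  R=[0]  — -1/4
val_4 [RBBR]  L=[-1, -1/2]  R=[-1/4, 0]  — -3/8
val_5 [RBBRR]  L=[-1, -1/2]  R=[-3/8, -1/4, 0]  — -7/16
val_6 [RBBRRR]  L=[-1, -1/2]  R=[-7/16, -3/8, -1/4, 0]  — -15/32
val_7 [RBBRRRR]  L=[-1, -1/2]  R=[-15/32, -7/16, -3/8, -1/4, 0]  — -31/64
val_8 [RBBRRRRB]  L=[-1, -1/2, -31/64]  R=[-15/32, -7/16, -3/8, -1/4, 0]  — -61/128
val_9 [RBBRRRRBB]  L=[-1, -1/2, -31/64, -61/128]  R=[-15/32, -7/16, -3/8, -1/4, 0]  — -121/256
val_10 [RBBRRRRBBR]  L=[-1, -1/2, -31/64, -61/128]  R=[-121/256, -15/32, -7/16, -3/8, -1/4, 0]  — -243/512
val_11 [RBBRRRRBBRB]  L=[-1, -1/2, -31/64, -61/128, -243/512]  R=[-121/256, -15/32, -7/16, -3/8, -1/4, 0]  — -485/1024
val_12 [RBBRRRRBBRBB]  L=[-1, -1/2, -31/64, -61/128, -243/512, -485/1024]  R=[-121/256, -15/32, -7/16, -3/8, -1/4, 0]  — -969/2048
val_13 [RBBRRRRBBRBBR]  L=[-1, -1/2, -31/64, -61/128, -243/512, -485/1024]  R=[-969/2048, -121/256, -15/32, -7/16, -3/8, -1/4, 0]  — -1939/4096
val_14 [RBBRRRRBBRBBRB]  L=[-1, -1/2, -31/64, -61/128, -243/512, -485/1024, -1939/4096]  R=[-969/2048, -121/256, -15/32, -7/16, -3/8, -1/4, 0]  — -3877/8192
val_15 [RBBRRRRBBRBBRBB]  L=[-1, -1/2, -31/64, -61/128, -243/512, -485/1024, -1939/4096, -3877/8192]  R=[-969/2048, -121/256, -15/32, -7/16, -3/8, -1/4, 0]  — -7753/16384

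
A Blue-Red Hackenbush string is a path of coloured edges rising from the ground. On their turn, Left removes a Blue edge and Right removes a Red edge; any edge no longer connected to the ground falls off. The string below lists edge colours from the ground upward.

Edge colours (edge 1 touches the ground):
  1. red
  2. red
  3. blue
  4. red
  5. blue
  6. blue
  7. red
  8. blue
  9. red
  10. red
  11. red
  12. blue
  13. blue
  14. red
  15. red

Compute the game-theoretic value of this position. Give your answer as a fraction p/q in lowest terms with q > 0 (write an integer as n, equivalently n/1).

-13031/8192

Build val(s[:k]) for k = 1..15, string s = red red blue red blue blue red blue red red red blue blue red red.
edge 1 of 15 (red): { — | 0 } gives -1
edge 2 of 15 (red): { — | -1,0 } gives -2
edge 3 of 15 (blue): { -2 | -1,0 } gives -3/2
edge 4 of 15 (red): { -2 | -3/2,-1,0 } gives -7/4
edge 5 of 15 (blue): { -2,-7/4 | -3/2,-1,0 } gives -13/8
edge 6 of 15 (blue): { -2,-7/4,-13/8 | -3/2,-1,0 } gives -25/16
edge 7 of 15 (red): { -2,-7/4,-13/8 | -25/16,-3/2,-1,0 } gives -51/32
edge 8 of 15 (blue): { -2,-7/4,-13/8,-51/32 | -25/16,-3/2,-1,0 } gives -101/64
edge 9 of 15 (red): { -2,-7/4,-13/8,-51/32 | -101/64,-25/16,-3/2,-1,0 } gives -203/128
edge 10 of 15 (red): { -2,-7/4,-13/8,-51/32 | -203/128,-101/64,-25/16,-3/2,-1,0 } gives -407/256
edge 11 of 15 (red): { -2,-7/4,-13/8,-51/32 | -407/256,-203/128,-101/64,-25/16,-3/2,-1,0 } gives -815/512
edge 12 of 15 (blue): { -2,-7/4,-13/8,-51/32,-815/512 | -407/256,-203/128,-101/64,-25/16,-3/2,-1,0 } gives -1629/1024
edge 13 of 15 (blue): { -2,-7/4,-13/8,-51/32,-815/512,-1629/1024 | -407/256,-203/128,-101/64,-25/16,-3/2,-1,0 } gives -3257/2048
edge 14 of 15 (red): { -2,-7/4,-13/8,-51/32,-815/512,-1629/1024 | -3257/2048,-407/256,-203/128,-101/64,-25/16,-3/2,-1,0 } gives -6515/4096
edge 15 of 15 (red): { -2,-7/4,-13/8,-51/32,-815/512,-1629/1024 | -6515/4096,-3257/2048,-407/256,-203/128,-101/64,-25/16,-3/2,-1,0 } gives -13031/8192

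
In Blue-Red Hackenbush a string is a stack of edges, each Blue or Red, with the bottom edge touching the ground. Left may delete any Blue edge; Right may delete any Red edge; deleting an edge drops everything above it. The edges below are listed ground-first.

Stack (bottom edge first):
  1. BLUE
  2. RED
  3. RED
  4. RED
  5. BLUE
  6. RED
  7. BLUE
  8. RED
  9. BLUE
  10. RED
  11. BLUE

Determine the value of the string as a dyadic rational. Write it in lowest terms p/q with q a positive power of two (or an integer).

Prefix values for BLUE RED RED RED BLUE RED BLUE RED BLUE RED BLUE via {L|R} + simplicity:
value(B) = { 0 |  } → 1
value(BR) = { 0 | 1 } → 1/2
value(BRR) = { 0 | 1/2,1 } → 1/4
value(BRRR) = { 0 | 1/4,1/2,1 } → 1/8
value(BRRRB) = { 0,1/8 | 1/4,1/2,1 } → 3/16
value(BRRRBR) = { 0,1/8 | 3/16,1/4,1/2,1 } → 5/32
value(BRRRBRB) = { 0,1/8,5/32 | 3/16,1/4,1/2,1 } → 11/64
value(BRRRBRBR) = { 0,1/8,5/32 | 11/64,3/16,1/4,1/2,1 } → 21/128
value(BRRRBRBRB) = { 0,1/8,5/32,21/128 | 11/64,3/16,1/4,1/2,1 } → 43/256
value(BRRRBRBRBR) = { 0,1/8,5/32,21/128 | 43/256,11/64,3/16,1/4,1/2,1 } → 85/512
value(BRRRBRBRBRB) = { 0,1/8,5/32,21/128,85/512 | 43/256,11/64,3/16,1/4,1/2,1 } → 171/1024

171/1024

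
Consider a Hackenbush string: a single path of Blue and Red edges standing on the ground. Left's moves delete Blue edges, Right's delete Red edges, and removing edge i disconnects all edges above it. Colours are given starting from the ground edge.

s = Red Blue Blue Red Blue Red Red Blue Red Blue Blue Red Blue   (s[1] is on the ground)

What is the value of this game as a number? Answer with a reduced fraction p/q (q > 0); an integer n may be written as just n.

-1445/4096

Build v(s[:k]) for k = 1..13, string s = Red Blue Blue Red Blue Red Red Blue Red Blue Blue Red Blue.
v(R) = { ∅ | 0 } = -1
v(RB) = { -1 | 0 } = -1/2
v(RBB) = { -1; -1/2 | 0 } = -1/4
v(RBBR) = { -1; -1/2 | -1/4; 0 } = -3/8
v(RBBRB) = { -1; -1/2; -3/8 | -1/4; 0 } = -5/16
v(RBBRBR) = { -1; -1/2; -3/8 | -5/16; -1/4; 0 } = -11/32
v(RBBRBRR) = { -1; -1/2; -3/8 | -11/32; -5/16; -1/4; 0 } = -23/64
v(RBBRBRRB) = { -1; -1/2; -3/8; -23/64 | -11/32; -5/16; -1/4; 0 } = -45/128
v(RBBRBRRBR) = { -1; -1/2; -3/8; -23/64 | -45/128; -11/32; -5/16; -1/4; 0 } = -91/256
v(RBBRBRRBRB) = { -1; -1/2; -3/8; -23/64; -91/256 | -45/128; -11/32; -5/16; -1/4; 0 } = -181/512
v(RBBRBRRBRBB) = { -1; -1/2; -3/8; -23/64; -91/256; -181/512 | -45/128; -11/32; -5/16; -1/4; 0 } = -361/1024
v(RBBRBRRBRBBR) = { -1; -1/2; -3/8; -23/64; -91/256; -181/512 | -361/1024; -45/128; -11/32; -5/16; -1/4; 0 } = -723/2048
v(RBBRBRRBRBBRB) = { -1; -1/2; -3/8; -23/64; -91/256; -181/512; -723/2048 | -361/1024; -45/128; -11/32; -5/16; -1/4; 0 } = -1445/4096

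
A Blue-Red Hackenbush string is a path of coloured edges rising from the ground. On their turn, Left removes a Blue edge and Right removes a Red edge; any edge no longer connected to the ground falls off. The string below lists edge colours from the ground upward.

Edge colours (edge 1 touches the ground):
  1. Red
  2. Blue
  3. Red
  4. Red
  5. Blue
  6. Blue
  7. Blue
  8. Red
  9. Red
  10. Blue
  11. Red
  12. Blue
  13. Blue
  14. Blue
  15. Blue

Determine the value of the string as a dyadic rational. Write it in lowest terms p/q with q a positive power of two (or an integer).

edge 1 of 15 (Red): { · | 0 } gives -1
edge 2 of 15 (Blue): { -1 | 0 } gives -1/2
edge 3 of 15 (Red): { -1 | -1/2,0 } gives -3/4
edge 4 of 15 (Red): { -1 | -3/4,-1/2,0 } gives -7/8
edge 5 of 15 (Blue): { -1,-7/8 | -3/4,-1/2,0 } gives -13/16
edge 6 of 15 (Blue): { -1,-7/8,-13/16 | -3/4,-1/2,0 } gives -25/32
edge 7 of 15 (Blue): { -1,-7/8,-13/16,-25/32 | -3/4,-1/2,0 } gives -49/64
edge 8 of 15 (Red): { -1,-7/8,-13/16,-25/32 | -49/64,-3/4,-1/2,0 } gives -99/128
edge 9 of 15 (Red): { -1,-7/8,-13/16,-25/32 | -99/128,-49/64,-3/4,-1/2,0 } gives -199/256
edge 10 of 15 (Blue): { -1,-7/8,-13/16,-25/32,-199/256 | -99/128,-49/64,-3/4,-1/2,0 } gives -397/512
edge 11 of 15 (Red): { -1,-7/8,-13/16,-25/32,-199/256 | -397/512,-99/128,-49/64,-3/4,-1/2,0 } gives -795/1024
edge 12 of 15 (Blue): { -1,-7/8,-13/16,-25/32,-199/256,-795/1024 | -397/512,-99/128,-49/64,-3/4,-1/2,0 } gives -1589/2048
edge 13 of 15 (Blue): { -1,-7/8,-13/16,-25/32,-199/256,-795/1024,-1589/2048 | -397/512,-99/128,-49/64,-3/4,-1/2,0 } gives -3177/4096
edge 14 of 15 (Blue): { -1,-7/8,-13/16,-25/32,-199/256,-795/1024,-1589/2048,-3177/4096 | -397/512,-99/128,-49/64,-3/4,-1/2,0 } gives -6353/8192
edge 15 of 15 (Blue): { -1,-7/8,-13/16,-25/32,-199/256,-795/1024,-1589/2048,-3177/4096,-6353/8192 | -397/512,-99/128,-49/64,-3/4,-1/2,0 } gives -12705/16384

-12705/16384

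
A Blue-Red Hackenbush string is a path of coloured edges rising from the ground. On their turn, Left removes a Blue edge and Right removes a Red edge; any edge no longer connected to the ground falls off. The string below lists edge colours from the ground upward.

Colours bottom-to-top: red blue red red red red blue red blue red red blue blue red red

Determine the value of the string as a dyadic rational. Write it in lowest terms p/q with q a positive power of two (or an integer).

Prefix values for red blue red red red red blue red blue red red blue blue red red via {L|R} + simplicity:
G(r) = { ∅ | 0 } → -1
G(rb) = { -1 | 0 } → -1/2
G(rbr) = { -1 | -1/2, 0 } → -3/4
G(rbrr) = { -1 | -3/4, -1/2, 0 } → -7/8
G(rbrrr) = { -1 | -7/8, -3/4, -1/2, 0 } → -15/16
G(rbrrrr) = { -1 | -15/16, -7/8, -3/4, -1/2, 0 } → -31/32
G(rbrrrrb) = { -1, -31/32 | -15/16, -7/8, -3/4, -1/2, 0 } → -61/64
G(rbrrrrbr) = { -1, -31/32 | -61/64, -15/16, -7/8, -3/4, -1/2, 0 } → -123/128
G(rbrrrrbrb) = { -1, -31/32, -123/128 | -61/64, -15/16, -7/8, -3/4, -1/2, 0 } → -245/256
G(rbrrrrbrbr) = { -1, -31/32, -123/128 | -245/256, -61/64, -15/16, -7/8, -3/4, -1/2, 0 } → -491/512
G(rbrrrrbrbrr) = { -1, -31/32, -123/128 | -491/512, -245/256, -61/64, -15/16, -7/8, -3/4, -1/2, 0 } → -983/1024
G(rbrrrrbrbrrb) = { -1, -31/32, -123/128, -983/1024 | -491/512, -245/256, -61/64, -15/16, -7/8, -3/4, -1/2, 0 } → -1965/2048
G(rbrrrrbrbrrbb) = { -1, -31/32, -123/128, -983/1024, -1965/2048 | -491/512, -245/256, -61/64, -15/16, -7/8, -3/4, -1/2, 0 } → -3929/4096
G(rbrrrrbrbrrbbr) = { -1, -31/32, -123/128, -983/1024, -1965/2048 | -3929/4096, -491/512, -245/256, -61/64, -15/16, -7/8, -3/4, -1/2, 0 } → -7859/8192
G(rbrrrrbrbrrbbrr) = { -1, -31/32, -123/128, -983/1024, -1965/2048 | -7859/8192, -3929/4096, -491/512, -245/256, -61/64, -15/16, -7/8, -3/4, -1/2, 0 } → -15719/16384

-15719/16384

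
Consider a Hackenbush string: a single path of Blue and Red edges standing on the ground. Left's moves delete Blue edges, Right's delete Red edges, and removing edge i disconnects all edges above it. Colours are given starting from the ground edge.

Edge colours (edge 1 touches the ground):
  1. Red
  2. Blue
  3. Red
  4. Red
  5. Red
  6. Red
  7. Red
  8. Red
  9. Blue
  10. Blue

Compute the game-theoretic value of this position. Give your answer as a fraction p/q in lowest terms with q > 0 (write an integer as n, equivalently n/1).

-505/512

Recurse on prefixes of the 10-edge string Red Blue Red Red Red Red Red Red Blue Blue:
R: Left {  }, Right { 0 } gives simplest -1
RB: Left { -1 }, Right { 0 } gives simplest -1/2
RBR: Left { -1 }, Right { -1/2 0 } gives simplest -3/4
RBRR: Left { -1 }, Right { -3/4 -1/2 0 } gives simplest -7/8
RBRRR: Left { -1 }, Right { -7/8 -3/4 -1/2 0 } gives simplest -15/16
RBRRRR: Left { -1 }, Right { -15/16 -7/8 -3/4 -1/2 0 } gives simplest -31/32
RBRRRRR: Left { -1 }, Right { -31/32 -15/16 -7/8 -3/4 -1/2 0 } gives simplest -63/64
RBRRRRRR: Left { -1 }, Right { -63/64 -31/32 -15/16 -7/8 -3/4 -1/2 0 } gives simplest -127/128
RBRRRRRRB: Left { -1 -127/128 }, Right { -63/64 -31/32 -15/16 -7/8 -3/4 -1/2 0 } gives simplest -253/256
RBRRRRRRBB: Left { -1 -127/128 -253/256 }, Right { -63/64 -31/32 -15/16 -7/8 -3/4 -1/2 0 } gives simplest -505/512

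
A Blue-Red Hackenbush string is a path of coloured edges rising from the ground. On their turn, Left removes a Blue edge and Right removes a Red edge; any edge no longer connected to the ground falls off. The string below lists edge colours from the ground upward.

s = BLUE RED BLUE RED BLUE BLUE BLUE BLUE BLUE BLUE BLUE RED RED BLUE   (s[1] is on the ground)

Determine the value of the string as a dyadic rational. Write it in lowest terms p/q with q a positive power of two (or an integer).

value_1 [B]  L=[0]  R=[·]  so 1
value_2 [BR]  L=[0]  R=[1]  so 1/2
value_3 [BRB]  L=[0, 1/2]  R=[1]  so 3/4
value_4 [BRBR]  L=[0, 1/2]  R=[3/4, 1]  so 5/8
value_5 [BRBRB]  L=[0, 1/2, 5/8]  R=[3/4, 1]  so 11/16
value_6 [BRBRBB]  L=[0, 1/2, 5/8, 11/16]  R=[3/4, 1]  so 23/32
value_7 [BRBRBBB]  L=[0, 1/2, 5/8, 11/16, 23/32]  R=[3/4, 1]  so 47/64
value_8 [BRBRBBBB]  L=[0, 1/2, 5/8, 11/16, 23/32, 47/64]  R=[3/4, 1]  so 95/128
value_9 [BRBRBBBBB]  L=[0, 1/2, 5/8, 11/16, 23/32, 47/64, 95/128]  R=[3/4, 1]  so 191/256
value_10 [BRBRBBBBBB]  L=[0, 1/2, 5/8, 11/16, 23/32, 47/64, 95/128, 191/256]  R=[3/4, 1]  so 383/512
value_11 [BRBRBBBBBBB]  L=[0, 1/2, 5/8, 11/16, 23/32, 47/64, 95/128, 191/256, 383/512]  R=[3/4, 1]  so 767/1024
value_12 [BRBRBBBBBBBR]  L=[0, 1/2, 5/8, 11/16, 23/32, 47/64, 95/128, 191/256, 383/512]  R=[767/1024, 3/4, 1]  so 1533/2048
value_13 [BRBRBBBBBBBRR]  L=[0, 1/2, 5/8, 11/16, 23/32, 47/64, 95/128, 191/256, 383/512]  R=[1533/2048, 767/1024, 3/4, 1]  so 3065/4096
value_14 [BRBRBBBBBBBRRB]  L=[0, 1/2, 5/8, 11/16, 23/32, 47/64, 95/128, 191/256, 383/512, 3065/4096]  R=[1533/2048, 767/1024, 3/4, 1]  so 6131/8192

6131/8192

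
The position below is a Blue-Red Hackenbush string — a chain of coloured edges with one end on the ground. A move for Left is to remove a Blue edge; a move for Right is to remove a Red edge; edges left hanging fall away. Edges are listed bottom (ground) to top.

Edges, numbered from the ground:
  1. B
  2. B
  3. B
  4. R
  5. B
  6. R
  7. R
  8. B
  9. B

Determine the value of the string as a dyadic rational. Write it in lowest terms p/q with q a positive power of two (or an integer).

Build val(s[:k]) for k = 1..9, string s = B B B R B R R B B.
val(B) = { 0 | (no moves) } — 1
val(BB) = { 0,1 | (no moves) } — 2
val(BBB) = { 0,1,2 | (no moves) } — 3
val(BBBR) = { 0,1,2 | 3 } — 5/2
val(BBBRB) = { 0,1,2,5/2 | 3 } — 11/4
val(BBBRBR) = { 0,1,2,5/2 | 11/4,3 } — 21/8
val(BBBRBRR) = { 0,1,2,5/2 | 21/8,11/4,3 } — 41/16
val(BBBRBRRB) = { 0,1,2,5/2,41/16 | 21/8,11/4,3 } — 83/32
val(BBBRBRRBB) = { 0,1,2,5/2,41/16,83/32 | 21/8,11/4,3 } — 167/64

167/64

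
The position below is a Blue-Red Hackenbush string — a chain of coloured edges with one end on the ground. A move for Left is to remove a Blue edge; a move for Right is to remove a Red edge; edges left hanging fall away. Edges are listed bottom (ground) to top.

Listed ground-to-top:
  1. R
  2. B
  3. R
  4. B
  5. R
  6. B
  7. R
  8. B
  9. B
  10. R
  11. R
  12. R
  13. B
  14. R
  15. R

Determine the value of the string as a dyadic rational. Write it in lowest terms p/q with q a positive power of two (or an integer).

-10871/16384

Prefix values for R B R B R B R B B R R R B R R via {L|R} + simplicity:
g_1 [R]  L=[(no moves)]  R=[0]  -> -1
g_2 [RB]  L=[-1]  R=[0]  -> -1/2
g_3 [RBR]  L=[-1]  R=[-1/2 0]  -> -3/4
g_4 [RBRB]  L=[-1 -3/4]  R=[-1/2 0]  -> -5/8
g_5 [RBRBR]  L=[-1 -3/4]  R=[-5/8 -1/2 0]  -> -11/16
g_6 [RBRBRB]  L=[-1 -3/4 -11/16]  R=[-5/8 -1/2 0]  -> -21/32
g_7 [RBRBRBR]  L=[-1 -3/4 -11/16]  R=[-21/32 -5/8 -1/2 0]  -> -43/64
g_8 [RBRBRBRB]  L=[-1 -3/4 -11/16 -43/64]  R=[-21/32 -5/8 -1/2 0]  -> -85/128
g_9 [RBRBRBRBB]  L=[-1 -3/4 -11/16 -43/64 -85/128]  R=[-21/32 -5/8 -1/2 0]  -> -169/256
g_10 [RBRBRBRBBR]  L=[-1 -3/4 -11/16 -43/64 -85/128]  R=[-169/256 -21/32 -5/8 -1/2 0]  -> -339/512
g_11 [RBRBRBRBBRR]  L=[-1 -3/4 -11/16 -43/64 -85/128]  R=[-339/512 -169/256 -21/32 -5/8 -1/2 0]  -> -679/1024
g_12 [RBRBRBRBBRRR]  L=[-1 -3/4 -11/16 -43/64 -85/128]  R=[-679/1024 -339/512 -169/256 -21/32 -5/8 -1/2 0]  -> -1359/2048
g_13 [RBRBRBRBBRRRB]  L=[-1 -3/4 -11/16 -43/64 -85/128 -1359/2048]  R=[-679/1024 -339/512 -169/256 -21/32 -5/8 -1/2 0]  -> -2717/4096
g_14 [RBRBRBRBBRRRBR]  L=[-1 -3/4 -11/16 -43/64 -85/128 -1359/2048]  R=[-2717/4096 -679/1024 -339/512 -169/256 -21/32 -5/8 -1/2 0]  -> -5435/8192
g_15 [RBRBRBRBBRRRBRR]  L=[-1 -3/4 -11/16 -43/64 -85/128 -1359/2048]  R=[-5435/8192 -2717/4096 -679/1024 -339/512 -169/256 -21/32 -5/8 -1/2 0]  -> -10871/16384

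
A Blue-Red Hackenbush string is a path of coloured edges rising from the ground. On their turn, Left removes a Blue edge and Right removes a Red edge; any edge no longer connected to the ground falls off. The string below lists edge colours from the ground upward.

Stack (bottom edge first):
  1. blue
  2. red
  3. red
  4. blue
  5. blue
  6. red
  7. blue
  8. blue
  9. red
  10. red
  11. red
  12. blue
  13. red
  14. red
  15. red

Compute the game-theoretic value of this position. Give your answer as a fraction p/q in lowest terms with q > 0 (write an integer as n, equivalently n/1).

val(b) = { 0 | (no moves) } => 1
val(br) = { 0 | 1 } => 1/2
val(brr) = { 0 | 1/2 1 } => 1/4
val(brrb) = { 0 1/4 | 1/2 1 } => 3/8
val(brrbb) = { 0 1/4 3/8 | 1/2 1 } => 7/16
val(brrbbr) = { 0 1/4 3/8 | 7/16 1/2 1 } => 13/32
val(brrbbrb) = { 0 1/4 3/8 13/32 | 7/16 1/2 1 } => 27/64
val(brrbbrbb) = { 0 1/4 3/8 13/32 27/64 | 7/16 1/2 1 } => 55/128
val(brrbbrbbr) = { 0 1/4 3/8 13/32 27/64 | 55/128 7/16 1/2 1 } => 109/256
val(brrbbrbbrr) = { 0 1/4 3/8 13/32 27/64 | 109/256 55/128 7/16 1/2 1 } => 217/512
val(brrbbrbbrrr) = { 0 1/4 3/8 13/32 27/64 | 217/512 109/256 55/128 7/16 1/2 1 } => 433/1024
val(brrbbrbbrrrb) = { 0 1/4 3/8 13/32 27/64 433/1024 | 217/512 109/256 55/128 7/16 1/2 1 } => 867/2048
val(brrbbrbbrrrbr) = { 0 1/4 3/8 13/32 27/64 433/1024 | 867/2048 217/512 109/256 55/128 7/16 1/2 1 } => 1733/4096
val(brrbbrbbrrrbrr) = { 0 1/4 3/8 13/32 27/64 433/1024 | 1733/4096 867/2048 217/512 109/256 55/128 7/16 1/2 1 } => 3465/8192
val(brrbbrbbrrrbrrr) = { 0 1/4 3/8 13/32 27/64 433/1024 | 3465/8192 1733/4096 867/2048 217/512 109/256 55/128 7/16 1/2 1 } => 6929/16384

6929/16384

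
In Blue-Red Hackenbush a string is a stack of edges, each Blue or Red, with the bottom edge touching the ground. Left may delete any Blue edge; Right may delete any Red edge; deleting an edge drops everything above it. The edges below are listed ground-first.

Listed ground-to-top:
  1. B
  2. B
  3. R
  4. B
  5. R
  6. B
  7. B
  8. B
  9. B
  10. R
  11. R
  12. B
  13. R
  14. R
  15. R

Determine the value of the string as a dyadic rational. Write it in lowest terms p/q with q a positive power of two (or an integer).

14225/8192

val(B) = { 0 | (no moves) } -> 1
val(BB) = { 0; 1 | (no moves) } -> 2
val(BBR) = { 0; 1 | 2 } -> 3/2
val(BBRB) = { 0; 1; 3/2 | 2 } -> 7/4
val(BBRBR) = { 0; 1; 3/2 | 7/4; 2 } -> 13/8
val(BBRBRB) = { 0; 1; 3/2; 13/8 | 7/4; 2 } -> 27/16
val(BBRBRBB) = { 0; 1; 3/2; 13/8; 27/16 | 7/4; 2 } -> 55/32
val(BBRBRBBB) = { 0; 1; 3/2; 13/8; 27/16; 55/32 | 7/4; 2 } -> 111/64
val(BBRBRBBBB) = { 0; 1; 3/2; 13/8; 27/16; 55/32; 111/64 | 7/4; 2 } -> 223/128
val(BBRBRBBBBR) = { 0; 1; 3/2; 13/8; 27/16; 55/32; 111/64 | 223/128; 7/4; 2 } -> 445/256
val(BBRBRBBBBRR) = { 0; 1; 3/2; 13/8; 27/16; 55/32; 111/64 | 445/256; 223/128; 7/4; 2 } -> 889/512
val(BBRBRBBBBRRB) = { 0; 1; 3/2; 13/8; 27/16; 55/32; 111/64; 889/512 | 445/256; 223/128; 7/4; 2 } -> 1779/1024
val(BBRBRBBBBRRBR) = { 0; 1; 3/2; 13/8; 27/16; 55/32; 111/64; 889/512 | 1779/1024; 445/256; 223/128; 7/4; 2 } -> 3557/2048
val(BBRBRBBBBRRBRR) = { 0; 1; 3/2; 13/8; 27/16; 55/32; 111/64; 889/512 | 3557/2048; 1779/1024; 445/256; 223/128; 7/4; 2 } -> 7113/4096
val(BBRBRBBBBRRBRRR) = { 0; 1; 3/2; 13/8; 27/16; 55/32; 111/64; 889/512 | 7113/4096; 3557/2048; 1779/1024; 445/256; 223/128; 7/4; 2 } -> 14225/8192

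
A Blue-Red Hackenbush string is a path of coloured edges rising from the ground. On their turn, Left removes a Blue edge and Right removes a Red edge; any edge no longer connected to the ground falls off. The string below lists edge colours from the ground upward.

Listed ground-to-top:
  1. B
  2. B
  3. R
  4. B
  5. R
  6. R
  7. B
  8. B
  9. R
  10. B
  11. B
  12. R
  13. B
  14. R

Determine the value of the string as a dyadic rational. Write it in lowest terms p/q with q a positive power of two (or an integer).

6581/4096

Build G(s[:k]) for k = 1..14, string s = B B R B R R B B R B B R B R.
edge 1 of 14 (B): { 0 | ∅ } -> 1
edge 2 of 14 (B): { 0; 1 | ∅ } -> 2
edge 3 of 14 (R): { 0; 1 | 2 } -> 3/2
edge 4 of 14 (B): { 0; 1; 3/2 | 2 } -> 7/4
edge 5 of 14 (R): { 0; 1; 3/2 | 7/4; 2 } -> 13/8
edge 6 of 14 (R): { 0; 1; 3/2 | 13/8; 7/4; 2 } -> 25/16
edge 7 of 14 (B): { 0; 1; 3/2; 25/16 | 13/8; 7/4; 2 } -> 51/32
edge 8 of 14 (B): { 0; 1; 3/2; 25/16; 51/32 | 13/8; 7/4; 2 } -> 103/64
edge 9 of 14 (R): { 0; 1; 3/2; 25/16; 51/32 | 103/64; 13/8; 7/4; 2 } -> 205/128
edge 10 of 14 (B): { 0; 1; 3/2; 25/16; 51/32; 205/128 | 103/64; 13/8; 7/4; 2 } -> 411/256
edge 11 of 14 (B): { 0; 1; 3/2; 25/16; 51/32; 205/128; 411/256 | 103/64; 13/8; 7/4; 2 } -> 823/512
edge 12 of 14 (R): { 0; 1; 3/2; 25/16; 51/32; 205/128; 411/256 | 823/512; 103/64; 13/8; 7/4; 2 } -> 1645/1024
edge 13 of 14 (B): { 0; 1; 3/2; 25/16; 51/32; 205/128; 411/256; 1645/1024 | 823/512; 103/64; 13/8; 7/4; 2 } -> 3291/2048
edge 14 of 14 (R): { 0; 1; 3/2; 25/16; 51/32; 205/128; 411/256; 1645/1024 | 3291/2048; 823/512; 103/64; 13/8; 7/4; 2 } -> 6581/4096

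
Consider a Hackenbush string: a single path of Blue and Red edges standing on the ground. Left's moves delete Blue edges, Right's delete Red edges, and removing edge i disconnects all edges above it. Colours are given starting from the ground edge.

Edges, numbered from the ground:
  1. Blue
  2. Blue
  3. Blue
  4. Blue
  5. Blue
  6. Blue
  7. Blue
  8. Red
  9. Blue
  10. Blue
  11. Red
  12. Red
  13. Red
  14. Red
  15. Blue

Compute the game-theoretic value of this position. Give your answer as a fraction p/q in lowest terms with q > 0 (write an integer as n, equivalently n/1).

edge 1 of 15 (Blue): { 0 | · } — 1
edge 2 of 15 (Blue): { 0 1 | · } — 2
edge 3 of 15 (Blue): { 0 1 2 | · } — 3
edge 4 of 15 (Blue): { 0 1 2 3 | · } — 4
edge 5 of 15 (Blue): { 0 1 2 3 4 | · } — 5
edge 6 of 15 (Blue): { 0 1 2 3 4 5 | · } — 6
edge 7 of 15 (Blue): { 0 1 2 3 4 5 6 | · } — 7
edge 8 of 15 (Red): { 0 1 2 3 4 5 6 | 7 } — 13/2
edge 9 of 15 (Blue): { 0 1 2 3 4 5 6 13/2 | 7 } — 27/4
edge 10 of 15 (Blue): { 0 1 2 3 4 5 6 13/2 27/4 | 7 } — 55/8
edge 11 of 15 (Red): { 0 1 2 3 4 5 6 13/2 27/4 | 55/8 7 } — 109/16
edge 12 of 15 (Red): { 0 1 2 3 4 5 6 13/2 27/4 | 109/16 55/8 7 } — 217/32
edge 13 of 15 (Red): { 0 1 2 3 4 5 6 13/2 27/4 | 217/32 109/16 55/8 7 } — 433/64
edge 14 of 15 (Red): { 0 1 2 3 4 5 6 13/2 27/4 | 433/64 217/32 109/16 55/8 7 } — 865/128
edge 15 of 15 (Blue): { 0 1 2 3 4 5 6 13/2 27/4 865/128 | 433/64 217/32 109/16 55/8 7 } — 1731/256

1731/256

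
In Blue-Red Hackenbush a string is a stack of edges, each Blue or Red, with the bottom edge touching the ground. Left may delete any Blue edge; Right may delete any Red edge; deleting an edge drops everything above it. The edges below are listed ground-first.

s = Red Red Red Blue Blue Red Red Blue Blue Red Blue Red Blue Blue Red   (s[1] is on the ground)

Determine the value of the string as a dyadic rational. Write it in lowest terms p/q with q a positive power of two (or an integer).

-9811/4096

value_1 [R]  L=[]  R=[0]  gives -1
value_2 [RR]  L=[]  R=[-1,0]  gives -2
value_3 [RRR]  L=[]  R=[-2,-1,0]  gives -3
value_4 [RRRB]  L=[-3]  R=[-2,-1,0]  gives -5/2
value_5 [RRRBB]  L=[-3,-5/2]  R=[-2,-1,0]  gives -9/4
value_6 [RRRBBR]  L=[-3,-5/2]  R=[-9/4,-2,-1,0]  gives -19/8
value_7 [RRRBBRR]  L=[-3,-5/2]  R=[-19/8,-9/4,-2,-1,0]  gives -39/16
value_8 [RRRBBRRB]  L=[-3,-5/2,-39/16]  R=[-19/8,-9/4,-2,-1,0]  gives -77/32
value_9 [RRRBBRRBB]  L=[-3,-5/2,-39/16,-77/32]  R=[-19/8,-9/4,-2,-1,0]  gives -153/64
value_10 [RRRBBRRBBR]  L=[-3,-5/2,-39/16,-77/32]  R=[-153/64,-19/8,-9/4,-2,-1,0]  gives -307/128
value_11 [RRRBBRRBBRB]  L=[-3,-5/2,-39/16,-77/32,-307/128]  R=[-153/64,-19/8,-9/4,-2,-1,0]  gives -613/256
value_12 [RRRBBRRBBRBR]  L=[-3,-5/2,-39/16,-77/32,-307/128]  R=[-613/256,-153/64,-19/8,-9/4,-2,-1,0]  gives -1227/512
value_13 [RRRBBRRBBRBRB]  L=[-3,-5/2,-39/16,-77/32,-307/128,-1227/512]  R=[-613/256,-153/64,-19/8,-9/4,-2,-1,0]  gives -2453/1024
value_14 [RRRBBRRBBRBRBB]  L=[-3,-5/2,-39/16,-77/32,-307/128,-1227/512,-2453/1024]  R=[-613/256,-153/64,-19/8,-9/4,-2,-1,0]  gives -4905/2048
value_15 [RRRBBRRBBRBRBBR]  L=[-3,-5/2,-39/16,-77/32,-307/128,-1227/512,-2453/1024]  R=[-4905/2048,-613/256,-153/64,-19/8,-9/4,-2,-1,0]  gives -9811/4096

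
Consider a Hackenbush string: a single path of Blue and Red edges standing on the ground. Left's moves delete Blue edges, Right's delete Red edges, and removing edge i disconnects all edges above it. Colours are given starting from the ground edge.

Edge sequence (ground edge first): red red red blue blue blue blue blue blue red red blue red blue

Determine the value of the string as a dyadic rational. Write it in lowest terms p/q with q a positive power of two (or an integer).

-4149/2048

Build val(s[:k]) for k = 1..14, string s = red red red blue blue blue blue blue blue red red blue red blue.
edge 1 of 14 (red): { · | 0 } so -1
edge 2 of 14 (red): { · | -1,0 } so -2
edge 3 of 14 (red): { · | -2,-1,0 } so -3
edge 4 of 14 (blue): { -3 | -2,-1,0 } so -5/2
edge 5 of 14 (blue): { -3,-5/2 | -2,-1,0 } so -9/4
edge 6 of 14 (blue): { -3,-5/2,-9/4 | -2,-1,0 } so -17/8
edge 7 of 14 (blue): { -3,-5/2,-9/4,-17/8 | -2,-1,0 } so -33/16
edge 8 of 14 (blue): { -3,-5/2,-9/4,-17/8,-33/16 | -2,-1,0 } so -65/32
edge 9 of 14 (blue): { -3,-5/2,-9/4,-17/8,-33/16,-65/32 | -2,-1,0 } so -129/64
edge 10 of 14 (red): { -3,-5/2,-9/4,-17/8,-33/16,-65/32 | -129/64,-2,-1,0 } so -259/128
edge 11 of 14 (red): { -3,-5/2,-9/4,-17/8,-33/16,-65/32 | -259/128,-129/64,-2,-1,0 } so -519/256
edge 12 of 14 (blue): { -3,-5/2,-9/4,-17/8,-33/16,-65/32,-519/256 | -259/128,-129/64,-2,-1,0 } so -1037/512
edge 13 of 14 (red): { -3,-5/2,-9/4,-17/8,-33/16,-65/32,-519/256 | -1037/512,-259/128,-129/64,-2,-1,0 } so -2075/1024
edge 14 of 14 (blue): { -3,-5/2,-9/4,-17/8,-33/16,-65/32,-519/256,-2075/1024 | -1037/512,-259/128,-129/64,-2,-1,0 } so -4149/2048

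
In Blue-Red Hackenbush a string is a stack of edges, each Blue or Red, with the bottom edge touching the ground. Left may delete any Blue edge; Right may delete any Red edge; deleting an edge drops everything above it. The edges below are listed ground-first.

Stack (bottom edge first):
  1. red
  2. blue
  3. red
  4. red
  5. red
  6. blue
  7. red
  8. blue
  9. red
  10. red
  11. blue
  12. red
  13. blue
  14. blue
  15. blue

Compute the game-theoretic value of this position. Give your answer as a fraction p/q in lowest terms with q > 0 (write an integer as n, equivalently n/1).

Build v(s[:k]) for k = 1..15, string s = red blue red red red blue red blue red red blue red blue blue blue.
v(r) = { · | 0 } → -1
v(rb) = { -1 | 0 } → -1/2
v(rbr) = { -1 | -1/2, 0 } → -3/4
v(rbrr) = { -1 | -3/4, -1/2, 0 } → -7/8
v(rbrrr) = { -1 | -7/8, -3/4, -1/2, 0 } → -15/16
v(rbrrrb) = { -1, -15/16 | -7/8, -3/4, -1/2, 0 } → -29/32
v(rbrrrbr) = { -1, -15/16 | -29/32, -7/8, -3/4, -1/2, 0 } → -59/64
v(rbrrrbrb) = { -1, -15/16, -59/64 | -29/32, -7/8, -3/4, -1/2, 0 } → -117/128
v(rbrrrbrbr) = { -1, -15/16, -59/64 | -117/128, -29/32, -7/8, -3/4, -1/2, 0 } → -235/256
v(rbrrrbrbrr) = { -1, -15/16, -59/64 | -235/256, -117/128, -29/32, -7/8, -3/4, -1/2, 0 } → -471/512
v(rbrrrbrbrrb) = { -1, -15/16, -59/64, -471/512 | -235/256, -117/128, -29/32, -7/8, -3/4, -1/2, 0 } → -941/1024
v(rbrrrbrbrrbr) = { -1, -15/16, -59/64, -471/512 | -941/1024, -235/256, -117/128, -29/32, -7/8, -3/4, -1/2, 0 } → -1883/2048
v(rbrrrbrbrrbrb) = { -1, -15/16, -59/64, -471/512, -1883/2048 | -941/1024, -235/256, -117/128, -29/32, -7/8, -3/4, -1/2, 0 } → -3765/4096
v(rbrrrbrbrrbrbb) = { -1, -15/16, -59/64, -471/512, -1883/2048, -3765/4096 | -941/1024, -235/256, -117/128, -29/32, -7/8, -3/4, -1/2, 0 } → -7529/8192
v(rbrrrbrbrrbrbbb) = { -1, -15/16, -59/64, -471/512, -1883/2048, -3765/4096, -7529/8192 | -941/1024, -235/256, -117/128, -29/32, -7/8, -3/4, -1/2, 0 } → -15057/16384

-15057/16384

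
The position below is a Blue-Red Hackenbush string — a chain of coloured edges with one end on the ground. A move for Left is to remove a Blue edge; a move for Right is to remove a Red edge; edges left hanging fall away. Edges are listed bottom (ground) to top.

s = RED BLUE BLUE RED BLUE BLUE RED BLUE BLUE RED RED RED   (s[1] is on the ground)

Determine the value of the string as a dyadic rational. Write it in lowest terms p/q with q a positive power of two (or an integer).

-591/2048

1 of 12 · R · max L −∞ · min R 0 ⇒ -1
2 of 12 · RB · max L -1 · min R 0 ⇒ -1/2
3 of 12 · RBB · max L -1/2 · min R 0 ⇒ -1/4
4 of 12 · RBBR · max L -1/2 · min R -1/4 ⇒ -3/8
5 of 12 · RBBRB · max L -3/8 · min R -1/4 ⇒ -5/16
6 of 12 · RBBRBB · max L -5/16 · min R -1/4 ⇒ -9/32
7 of 12 · RBBRBBR · max L -5/16 · min R -9/32 ⇒ -19/64
8 of 12 · RBBRBBRB · max L -19/64 · min R -9/32 ⇒ -37/128
9 of 12 · RBBRBBRBB · max L -37/128 · min R -9/32 ⇒ -73/256
10 of 12 · RBBRBBRBBR · max L -37/128 · min R -73/256 ⇒ -147/512
11 of 12 · RBBRBBRBBRR · max L -37/128 · min R -147/512 ⇒ -295/1024
12 of 12 · RBBRBBRBBRRR · max L -37/128 · min R -295/1024 ⇒ -591/2048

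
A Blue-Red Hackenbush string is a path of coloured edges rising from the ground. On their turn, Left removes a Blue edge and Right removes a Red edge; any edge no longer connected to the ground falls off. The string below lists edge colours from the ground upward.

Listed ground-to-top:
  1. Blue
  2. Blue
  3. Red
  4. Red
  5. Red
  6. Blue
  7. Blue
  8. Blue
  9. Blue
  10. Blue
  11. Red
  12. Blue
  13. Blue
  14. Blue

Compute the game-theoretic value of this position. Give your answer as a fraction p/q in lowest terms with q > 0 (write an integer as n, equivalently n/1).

B: Left { 0 }, Right { (no moves) } => simplest 1
BB: Left { 0, 1 }, Right { (no moves) } => simplest 2
BBR: Left { 0, 1 }, Right { 2 } => simplest 3/2
BBRR: Left { 0, 1 }, Right { 3/2, 2 } => simplest 5/4
BBRRR: Left { 0, 1 }, Right { 5/4, 3/2, 2 } => simplest 9/8
BBRRRB: Left { 0, 1, 9/8 }, Right { 5/4, 3/2, 2 } => simplest 19/16
BBRRRBB: Left { 0, 1, 9/8, 19/16 }, Right { 5/4, 3/2, 2 } => simplest 39/32
BBRRRBBB: Left { 0, 1, 9/8, 19/16, 39/32 }, Right { 5/4, 3/2, 2 } => simplest 79/64
BBRRRBBBB: Left { 0, 1, 9/8, 19/16, 39/32, 79/64 }, Right { 5/4, 3/2, 2 } => simplest 159/128
BBRRRBBBBB: Left { 0, 1, 9/8, 19/16, 39/32, 79/64, 159/128 }, Right { 5/4, 3/2, 2 } => simplest 319/256
BBRRRBBBBBR: Left { 0, 1, 9/8, 19/16, 39/32, 79/64, 159/128 }, Right { 319/256, 5/4, 3/2, 2 } => simplest 637/512
BBRRRBBBBBRB: Left { 0, 1, 9/8, 19/16, 39/32, 79/64, 159/128, 637/512 }, Right { 319/256, 5/4, 3/2, 2 } => simplest 1275/1024
BBRRRBBBBBRBB: Left { 0, 1, 9/8, 19/16, 39/32, 79/64, 159/128, 637/512, 1275/1024 }, Right { 319/256, 5/4, 3/2, 2 } => simplest 2551/2048
BBRRRBBBBBRBBB: Left { 0, 1, 9/8, 19/16, 39/32, 79/64, 159/128, 637/512, 1275/1024, 2551/2048 }, Right { 319/256, 5/4, 3/2, 2 } => simplest 5103/4096

5103/4096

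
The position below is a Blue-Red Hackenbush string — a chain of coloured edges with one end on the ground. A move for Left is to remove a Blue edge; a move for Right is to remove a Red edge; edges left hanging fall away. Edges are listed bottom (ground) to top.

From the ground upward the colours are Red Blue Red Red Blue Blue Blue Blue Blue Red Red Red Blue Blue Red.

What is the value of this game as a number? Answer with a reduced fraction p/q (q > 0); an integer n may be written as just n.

R: Left { · }, Right { 0 } ⇒ simplest -1
RB: Left { -1 }, Right { 0 } ⇒ simplest -1/2
RBR: Left { -1 }, Right { -1/2,0 } ⇒ simplest -3/4
RBRR: Left { -1 }, Right { -3/4,-1/2,0 } ⇒ simplest -7/8
RBRRB: Left { -1,-7/8 }, Right { -3/4,-1/2,0 } ⇒ simplest -13/16
RBRRBB: Left { -1,-7/8,-13/16 }, Right { -3/4,-1/2,0 } ⇒ simplest -25/32
RBRRBBB: Left { -1,-7/8,-13/16,-25/32 }, Right { -3/4,-1/2,0 } ⇒ simplest -49/64
RBRRBBBB: Left { -1,-7/8,-13/16,-25/32,-49/64 }, Right { -3/4,-1/2,0 } ⇒ simplest -97/128
RBRRBBBBB: Left { -1,-7/8,-13/16,-25/32,-49/64,-97/128 }, Right { -3/4,-1/2,0 } ⇒ simplest -193/256
RBRRBBBBBR: Left { -1,-7/8,-13/16,-25/32,-49/64,-97/128 }, Right { -193/256,-3/4,-1/2,0 } ⇒ simplest -387/512
RBRRBBBBBRR: Left { -1,-7/8,-13/16,-25/32,-49/64,-97/128 }, Right { -387/512,-193/256,-3/4,-1/2,0 } ⇒ simplest -775/1024
RBRRBBBBBRRR: Left { -1,-7/8,-13/16,-25/32,-49/64,-97/128 }, Right { -775/1024,-387/512,-193/256,-3/4,-1/2,0 } ⇒ simplest -1551/2048
RBRRBBBBBRRRB: Left { -1,-7/8,-13/16,-25/32,-49/64,-97/128,-1551/2048 }, Right { -775/1024,-387/512,-193/256,-3/4,-1/2,0 } ⇒ simplest -3101/4096
RBRRBBBBBRRRBB: Left { -1,-7/8,-13/16,-25/32,-49/64,-97/128,-1551/2048,-3101/4096 }, Right { -775/1024,-387/512,-193/256,-3/4,-1/2,0 } ⇒ simplest -6201/8192
RBRRBBBBBRRRBBR: Left { -1,-7/8,-13/16,-25/32,-49/64,-97/128,-1551/2048,-3101/4096 }, Right { -6201/8192,-775/1024,-387/512,-193/256,-3/4,-1/2,0 } ⇒ simplest -12403/16384

-12403/16384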